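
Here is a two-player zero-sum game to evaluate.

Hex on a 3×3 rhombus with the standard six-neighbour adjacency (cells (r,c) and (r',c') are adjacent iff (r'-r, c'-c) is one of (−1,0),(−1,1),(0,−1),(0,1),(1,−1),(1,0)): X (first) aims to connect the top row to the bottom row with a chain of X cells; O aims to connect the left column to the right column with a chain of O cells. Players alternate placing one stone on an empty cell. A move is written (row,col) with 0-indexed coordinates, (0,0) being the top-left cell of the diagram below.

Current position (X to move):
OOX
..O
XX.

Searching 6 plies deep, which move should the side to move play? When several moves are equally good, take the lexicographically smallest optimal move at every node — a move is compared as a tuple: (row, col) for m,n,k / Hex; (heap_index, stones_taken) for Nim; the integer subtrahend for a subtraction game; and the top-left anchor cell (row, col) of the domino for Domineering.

p1 X@[OOX/..O/XX.]: (1,0)[OOX/X.O/XX.]-1 (1,1)[OOX/.XO/XX.]+1* (2,2)[OOX/..O/XXX]-1
p2 O@[OOX/.XO/XX.] terminal -1; root [OOX/..O/XX.] d6

X's best at [OOX/..O/XX.]: (1,1)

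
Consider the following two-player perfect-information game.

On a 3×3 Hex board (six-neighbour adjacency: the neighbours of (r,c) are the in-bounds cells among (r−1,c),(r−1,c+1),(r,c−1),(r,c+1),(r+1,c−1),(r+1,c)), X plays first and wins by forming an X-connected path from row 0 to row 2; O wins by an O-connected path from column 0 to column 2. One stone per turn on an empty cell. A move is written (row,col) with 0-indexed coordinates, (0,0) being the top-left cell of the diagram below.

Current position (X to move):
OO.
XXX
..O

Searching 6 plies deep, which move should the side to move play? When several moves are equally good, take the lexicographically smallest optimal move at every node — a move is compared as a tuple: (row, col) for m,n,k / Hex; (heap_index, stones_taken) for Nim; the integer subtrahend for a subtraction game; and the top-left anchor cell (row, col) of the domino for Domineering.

X's best at [OO./XXX/..O]: (0,2)

[OO./XXX/..O] X move#1: (0,2):+1/OOX/XXX/..O*, (2,0):-1/OO./XXX/X.O, (2,1):-1/OO./XXX/.XO
[OOX/XXX/..O] O move#2: (2,0):-1/OOX/XXX/O.O*, (2,1):-1/OOX/XXX/.OO
[OOX/XXX/O.O] X move#3: (2,1):+1/OOX/XXX/OXO*
[OOX/XXX/OXO] end (terminal -1, O#4); searched OO./XXX/..O to 6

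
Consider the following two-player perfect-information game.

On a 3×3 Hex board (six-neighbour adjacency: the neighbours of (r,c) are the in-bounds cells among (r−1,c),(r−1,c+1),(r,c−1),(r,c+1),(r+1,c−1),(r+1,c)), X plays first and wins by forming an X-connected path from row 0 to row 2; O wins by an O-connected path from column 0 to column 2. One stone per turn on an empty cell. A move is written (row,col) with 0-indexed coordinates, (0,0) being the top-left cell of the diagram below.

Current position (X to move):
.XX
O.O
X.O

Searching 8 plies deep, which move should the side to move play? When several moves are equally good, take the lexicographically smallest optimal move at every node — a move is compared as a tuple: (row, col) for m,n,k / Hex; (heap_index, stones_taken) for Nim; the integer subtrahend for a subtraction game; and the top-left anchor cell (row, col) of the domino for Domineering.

X's best at [.XX/O.O/X.O]: (1,1)

ply 1, X at .XX/O.O/X.O | (0,0)=-1→XXX/O.O/X.O; (1,1)=+1→.XX/OXO/X.O*; (2,1)=-1→.XX/O.O/XXO
ply 2: .XX/OXO/X.O is terminal -1 (O); from .XX/O.O/X.O depth 8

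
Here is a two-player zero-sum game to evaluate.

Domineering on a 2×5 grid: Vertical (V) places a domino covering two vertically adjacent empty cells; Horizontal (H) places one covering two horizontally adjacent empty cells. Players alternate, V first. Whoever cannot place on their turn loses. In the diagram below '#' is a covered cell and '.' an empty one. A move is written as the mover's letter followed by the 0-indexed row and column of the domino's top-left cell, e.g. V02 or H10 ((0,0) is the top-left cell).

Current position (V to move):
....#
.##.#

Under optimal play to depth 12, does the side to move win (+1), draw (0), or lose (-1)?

value(....#/.##.#, V) = -1

ply 1, V at ....#/.##.# | V00=-1→#...#/###.#*; V03=-1→...##/.####
ply 2, H at #...#/###.# | H01=-1→###.#/###.#; H02=+1→#.###/###.#*
ply 3: #.###/###.# is terminal -1 (V); from ....#/.##.# depth 12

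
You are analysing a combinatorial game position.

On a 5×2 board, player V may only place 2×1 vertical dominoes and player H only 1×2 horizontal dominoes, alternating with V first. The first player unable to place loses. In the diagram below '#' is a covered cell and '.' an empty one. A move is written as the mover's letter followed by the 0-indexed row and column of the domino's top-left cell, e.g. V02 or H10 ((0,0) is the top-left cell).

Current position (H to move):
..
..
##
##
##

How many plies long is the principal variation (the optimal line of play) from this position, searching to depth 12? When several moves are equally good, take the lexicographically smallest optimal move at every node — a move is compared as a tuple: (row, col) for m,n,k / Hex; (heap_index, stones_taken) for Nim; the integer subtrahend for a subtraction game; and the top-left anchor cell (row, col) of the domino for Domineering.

[../../##/##/##] H move#1: H00:+1/##/../##/##/##*, H10:+1/../##/##/##/##
[##/../##/##/##] end (terminal -1, V#2); searched ../../##/##/## to 12

PV length from [../../##/##/##]: 1 ply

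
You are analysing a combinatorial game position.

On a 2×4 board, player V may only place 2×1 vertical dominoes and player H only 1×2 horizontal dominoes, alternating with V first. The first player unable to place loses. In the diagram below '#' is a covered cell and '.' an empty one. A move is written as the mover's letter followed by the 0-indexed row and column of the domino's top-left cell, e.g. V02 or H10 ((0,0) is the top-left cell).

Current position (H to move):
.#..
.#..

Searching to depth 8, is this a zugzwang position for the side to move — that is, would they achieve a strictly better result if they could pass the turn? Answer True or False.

[.#../.#..] H move#1: H02:+1/.###/.#..*, H12:+1/.#../.###
[.###/.#..] V move#2: V00:-1/####/##..*
[####/##..] H move#3: H12:+1/####/####*
[####/####] end (terminal -1, V#4); searched .#../.#.. to 8
if H skipped the turn, V would face:
~ [.#../.#..] V move#1: V00:-1/##../##.., V02:+1/.##./.##.*, V03:+1/.#.#/.#.#
~ [.##./.##.] end (terminal -1, H#2); searched .#../.#.. to 8
compare (H): move=+1 vs pass=-1

zugzwang(.#../.#.., H) = False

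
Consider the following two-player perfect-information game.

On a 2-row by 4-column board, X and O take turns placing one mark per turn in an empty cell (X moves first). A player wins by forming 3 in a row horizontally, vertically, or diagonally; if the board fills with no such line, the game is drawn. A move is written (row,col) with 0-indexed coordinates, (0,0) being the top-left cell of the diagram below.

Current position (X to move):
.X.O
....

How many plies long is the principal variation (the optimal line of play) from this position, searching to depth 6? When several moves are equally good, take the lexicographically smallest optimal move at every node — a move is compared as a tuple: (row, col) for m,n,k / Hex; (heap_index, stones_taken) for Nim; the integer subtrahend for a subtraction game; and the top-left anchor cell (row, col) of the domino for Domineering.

PV length from [.X.O/....]: 6 plies

p1 X@[.X.O/....]: (0,0)[XX.O/....]+0* (0,2)[.XXO/....]+0 (1,0)[.X.O/X...]+0 (1,1)[.X.O/.X..]+0 (1,2)[.X.O/..X.]+0 (1,3)[.X.O/...X]+0
p2 O@[XX.O/....]: (0,2)[XXOO/....]+0* (1,0)[XX.O/O...]-1 (1,1)[XX.O/.O..]-1 (1,2)[XX.O/..O.]-1 (1,3)[XX.O/...O]-1
p3 X@[XXOO/....]: (1,0)[XXOO/X...]+0* (1,1)[XXOO/.X..]+0 (1,2)[XXOO/..X.]+0 (1,3)[XXOO/...X]+0
p4 O@[XXOO/X...]: (1,1)[XXOO/XO..]+0* (1,2)[XXOO/X.O.]+0 (1,3)[XXOO/X..O]+0
p5 X@[XXOO/XO..]: (1,2)[XXOO/XOX.]+0* (1,3)[XXOO/XO.X]+0
p6 O@[XXOO/XOX.]: (1,3)[XXOO/XOXO]+0*
p7 X@[XXOO/XOXO] terminal +0; root [.X.O/....] d6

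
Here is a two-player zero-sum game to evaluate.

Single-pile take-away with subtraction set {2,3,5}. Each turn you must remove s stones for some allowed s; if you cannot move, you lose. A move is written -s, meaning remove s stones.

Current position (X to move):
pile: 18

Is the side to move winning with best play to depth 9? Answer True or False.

X winning at [18]: True

ply 1, X at 18 | -2=-1→16; -3=+1→15*; -5=-1→13
ply 2, O at 15 | -2=-1→13*; -3=-1→12; -5=-1→10
ply 3, X at 13 | -2=-1→11; -3=-1→10; -5=+1→8*
ply 4, O at 8 | -2=-1→6*; -3=-1→5; -5=-1→3
ply 5, X at 6 | -2=-1→4; -3=-1→3; -5=+1→1*
ply 6: 1 is terminal -1 (O); from 18 depth 9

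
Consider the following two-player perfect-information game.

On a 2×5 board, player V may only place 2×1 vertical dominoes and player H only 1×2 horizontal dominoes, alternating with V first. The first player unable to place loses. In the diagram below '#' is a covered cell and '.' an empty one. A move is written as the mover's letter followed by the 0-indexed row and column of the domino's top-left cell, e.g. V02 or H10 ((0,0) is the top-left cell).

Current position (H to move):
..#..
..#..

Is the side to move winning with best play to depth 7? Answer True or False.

[..#../..#..] H move#1: H00:-1/###../..#..*, H03:-1/..###/..#.., H10:-1/..#../###.., H13:-1/..#../..###
[###../..#..] V move#2: V03:+1/####./..##.*, V04:+1/###.#/..#.#
[####./..##.] H move#3: H10:-1/####./####.*
[####./####.] V move#4: V04:+1/#####/#####*
[#####/#####] end (terminal -1, H#5); searched ..#../..#.. to 7

H winning at [..#../..#..]: False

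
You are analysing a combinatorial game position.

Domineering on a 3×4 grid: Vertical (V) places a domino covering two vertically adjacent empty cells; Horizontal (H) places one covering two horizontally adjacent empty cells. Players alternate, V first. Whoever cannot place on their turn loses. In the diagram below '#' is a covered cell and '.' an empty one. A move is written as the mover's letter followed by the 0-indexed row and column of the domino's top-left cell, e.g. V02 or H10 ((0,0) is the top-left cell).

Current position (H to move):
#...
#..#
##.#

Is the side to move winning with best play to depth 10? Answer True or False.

[#.../#..#/##.#] H move#1: H01:-1/###./#..#/##.#, H02:-1/#.##/#..#/##.#, H11:+1/#.../####/##.#*
[#.../####/##.#] end (terminal -1, V#2); searched #.../#..#/##.# to 10

H winning at [#.../#..#/##.#]: True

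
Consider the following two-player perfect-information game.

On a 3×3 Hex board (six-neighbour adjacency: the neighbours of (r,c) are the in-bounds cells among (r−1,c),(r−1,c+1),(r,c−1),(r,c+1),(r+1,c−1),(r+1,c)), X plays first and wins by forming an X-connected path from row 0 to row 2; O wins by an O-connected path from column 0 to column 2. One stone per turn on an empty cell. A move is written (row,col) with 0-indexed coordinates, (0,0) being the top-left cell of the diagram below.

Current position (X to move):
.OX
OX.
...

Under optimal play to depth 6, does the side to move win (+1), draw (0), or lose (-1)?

p1 X@[.OX/OX./...]: (0,0)[XOX/OX./...]+1* (1,2)[.OX/OXX/...]+1 (2,0)[.OX/OX./X..]+1 (2,1)[.OX/OX./.X.]+1 (2,2)[.OX/OX./..X]+1
p2 O@[XOX/OX./...]: (1,2)[XOX/OXO/...]-1* (2,0)[XOX/OX./O..]-1 (2,1)[XOX/OX./.O.]-1 (2,2)[XOX/OX./..O]-1
p3 X@[XOX/OXO/...]: (2,0)[XOX/OXO/X..]+1* (2,1)[XOX/OXO/.X.]+1 (2,2)[XOX/OXO/..X]+1
p4 O@[XOX/OXO/X..] terminal -1; root [.OX/OX./...] d6

value(.OX/OX./..., X) = +1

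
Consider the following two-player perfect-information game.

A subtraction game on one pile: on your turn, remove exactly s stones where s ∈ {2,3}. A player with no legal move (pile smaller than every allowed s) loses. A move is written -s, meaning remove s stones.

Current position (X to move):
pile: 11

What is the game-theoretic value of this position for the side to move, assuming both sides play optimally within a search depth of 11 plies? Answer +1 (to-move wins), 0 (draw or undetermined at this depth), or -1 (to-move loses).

value(11, X) = -1

[11] X move#1: -2:-1/9*, -3:-1/8
[9] O move#2: -2:-1/7, -3:+1/6*
[6] X move#3: -2:-1/4*, -3:-1/3
[4] O move#4: -2:-1/2, -3:+1/1*
[1] end (terminal -1, X#5); searched 11 to 11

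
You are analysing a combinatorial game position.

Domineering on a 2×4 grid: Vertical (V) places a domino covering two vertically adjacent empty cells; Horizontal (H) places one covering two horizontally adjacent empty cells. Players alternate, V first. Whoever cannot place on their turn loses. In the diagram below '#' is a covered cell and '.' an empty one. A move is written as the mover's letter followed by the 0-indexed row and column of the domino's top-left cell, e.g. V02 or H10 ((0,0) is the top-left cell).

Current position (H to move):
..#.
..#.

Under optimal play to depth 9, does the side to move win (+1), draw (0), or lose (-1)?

value(..#./..#., H) = +1

[..#./..#.] H move#1: H00:+1/###./..#.*, H10:+1/..#./###.
[###./..#.] V move#2: V03:-1/####/..##*
[####/..##] H move#3: H10:+1/####/####*
[####/####] end (terminal -1, V#4); searched ..#./..#. to 9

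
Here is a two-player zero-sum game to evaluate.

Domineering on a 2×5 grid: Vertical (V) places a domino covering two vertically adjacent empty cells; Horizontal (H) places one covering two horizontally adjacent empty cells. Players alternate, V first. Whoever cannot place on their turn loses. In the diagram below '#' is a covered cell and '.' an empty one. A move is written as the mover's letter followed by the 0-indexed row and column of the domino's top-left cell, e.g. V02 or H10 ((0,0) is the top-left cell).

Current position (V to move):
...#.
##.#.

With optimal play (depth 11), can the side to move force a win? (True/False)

V winning at [...#./##.#.]: True

ply 1, V at ...#./##.#. | V02=+1→..##./####.*; V04=-1→...##/##.##
ply 2, H at ..##./####. | H00=-1→####./####.*
ply 3, V at ####./####. | V04=+1→#####/#####*
ply 4: #####/##### is terminal -1 (H); from ...#./##.#. depth 11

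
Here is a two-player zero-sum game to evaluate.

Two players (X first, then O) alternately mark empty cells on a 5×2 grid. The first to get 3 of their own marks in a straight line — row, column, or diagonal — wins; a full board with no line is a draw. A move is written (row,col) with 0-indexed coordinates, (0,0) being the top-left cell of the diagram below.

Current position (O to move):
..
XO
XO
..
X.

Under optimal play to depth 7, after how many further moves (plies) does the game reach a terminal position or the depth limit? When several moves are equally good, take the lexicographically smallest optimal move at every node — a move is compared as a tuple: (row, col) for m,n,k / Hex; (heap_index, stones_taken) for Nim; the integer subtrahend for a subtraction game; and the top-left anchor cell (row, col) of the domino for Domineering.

ply 1, O at ../XO/XO/../X. | (0,0)=-1→O./XO/XO/../X.; (0,1)=+1→.O/XO/XO/../X.*; (3,0)=-1→../XO/XO/O./X.; (3,1)=+1→../XO/XO/.O/X.; (4,1)=-1→../XO/XO/../XO
ply 2: .O/XO/XO/../X. is terminal -1 (X); from ../XO/XO/../X. depth 7

PV length from [../XO/XO/../X.]: 1 ply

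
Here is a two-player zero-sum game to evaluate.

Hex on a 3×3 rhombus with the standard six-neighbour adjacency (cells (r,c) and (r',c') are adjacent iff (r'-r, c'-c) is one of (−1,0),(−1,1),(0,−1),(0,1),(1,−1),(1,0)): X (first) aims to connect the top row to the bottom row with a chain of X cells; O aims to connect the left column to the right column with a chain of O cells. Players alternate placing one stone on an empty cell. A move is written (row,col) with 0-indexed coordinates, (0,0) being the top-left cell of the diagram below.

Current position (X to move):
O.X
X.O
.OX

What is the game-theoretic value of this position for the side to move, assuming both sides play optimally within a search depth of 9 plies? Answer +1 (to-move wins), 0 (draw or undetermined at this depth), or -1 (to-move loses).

value(O.X/X.O/.OX, X) = +1

[O.X/X.O/.OX] X move#1: (0,1):-1/OXX/X.O/.OX, (1,1):-1/O.X/XXO/.OX, (2,0):+1/O.X/X.O/XOX*
[O.X/X.O/XOX] O move#2: (0,1):-1/OOX/X.O/XOX*, (1,1):-1/O.X/XOO/XOX
[OOX/X.O/XOX] X move#3: (1,1):+1/OOX/XXO/XOX*
[OOX/XXO/XOX] end (terminal -1, O#4); searched O.X/X.O/.OX to 9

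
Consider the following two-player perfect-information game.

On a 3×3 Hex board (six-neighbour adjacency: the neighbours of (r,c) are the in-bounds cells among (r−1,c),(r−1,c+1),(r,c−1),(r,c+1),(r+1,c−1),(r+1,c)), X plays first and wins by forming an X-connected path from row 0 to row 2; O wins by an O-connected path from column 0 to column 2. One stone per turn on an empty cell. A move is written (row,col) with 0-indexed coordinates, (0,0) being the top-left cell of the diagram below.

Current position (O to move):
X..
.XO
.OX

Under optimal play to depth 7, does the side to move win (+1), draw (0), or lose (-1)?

value(X../.XO/.OX, O) = +1

p1 O@[X../.XO/.OX]: (0,1)[XO./.XO/.OX]-1 (0,2)[X.O/.XO/.OX]-1 (1,0)[X../OXO/.OX]-1 (2,0)[X../.XO/OOX]+1*
p2 X@[X../.XO/OOX] terminal -1; root [X../.XO/.OX] d7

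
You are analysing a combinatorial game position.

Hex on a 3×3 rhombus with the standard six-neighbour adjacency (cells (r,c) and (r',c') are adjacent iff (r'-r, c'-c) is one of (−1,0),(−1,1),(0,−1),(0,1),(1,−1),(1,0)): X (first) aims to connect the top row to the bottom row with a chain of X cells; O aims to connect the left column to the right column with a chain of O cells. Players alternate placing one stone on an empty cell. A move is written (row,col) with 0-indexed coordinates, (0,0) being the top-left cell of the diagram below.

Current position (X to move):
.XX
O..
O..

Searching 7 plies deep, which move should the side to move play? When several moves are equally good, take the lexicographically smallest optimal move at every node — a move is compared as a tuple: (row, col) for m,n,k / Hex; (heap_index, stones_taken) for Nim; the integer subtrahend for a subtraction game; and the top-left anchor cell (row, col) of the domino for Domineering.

X's best at [.XX/O../O..]: (1,2)

[.XX/O../O..] X move#1: (0,0):-1/XXX/O../O.., (1,1):-1/.XX/OX./O.., (1,2):+1/.XX/O.X/O..*, (2,1):+1/.XX/O../OX., (2,2):-1/.XX/O../O.X
[.XX/O.X/O..] O move#2: (0,0):-1/OXX/O.X/O..*, (1,1):-1/.XX/OOX/O.., (2,1):-1/.XX/O.X/OO., (2,2):-1/.XX/O.X/O.O
[OXX/O.X/O..] X move#3: (1,1):+1/OXX/OXX/O..*, (2,1):+1/OXX/O.X/OX., (2,2):+1/OXX/O.X/O.X
[OXX/OXX/O..] O move#4: (2,1):-1/OXX/OXX/OO.*, (2,2):-1/OXX/OXX/O.O
[OXX/OXX/OO.] X move#5: (2,2):+1/OXX/OXX/OOX*
[OXX/OXX/OOX] end (terminal -1, O#6); searched .XX/O../O.. to 7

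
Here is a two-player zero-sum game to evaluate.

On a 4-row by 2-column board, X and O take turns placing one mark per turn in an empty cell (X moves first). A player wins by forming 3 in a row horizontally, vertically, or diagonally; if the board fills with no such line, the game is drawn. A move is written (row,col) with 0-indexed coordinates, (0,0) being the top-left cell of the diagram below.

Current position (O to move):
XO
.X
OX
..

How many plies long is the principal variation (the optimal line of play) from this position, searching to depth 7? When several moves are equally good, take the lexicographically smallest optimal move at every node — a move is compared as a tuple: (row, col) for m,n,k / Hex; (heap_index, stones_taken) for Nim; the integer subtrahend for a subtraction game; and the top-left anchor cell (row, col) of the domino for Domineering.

ply 1, O at XO/.X/OX/.. | (1,0)=-1→XO/OX/OX/..; (3,0)=-1→XO/.X/OX/O.; (3,1)=+0→XO/.X/OX/.O*
ply 2, X at XO/.X/OX/.O | (1,0)=+0→XO/XX/OX/.O*; (3,0)=+0→XO/.X/OX/XO
ply 3, O at XO/XX/OX/.O | (3,0)=+0→XO/XX/OX/OO*
ply 4: XO/XX/OX/OO is terminal +0 (X); from XO/.X/OX/.. depth 7

PV length from [XO/.X/OX/..]: 3 plies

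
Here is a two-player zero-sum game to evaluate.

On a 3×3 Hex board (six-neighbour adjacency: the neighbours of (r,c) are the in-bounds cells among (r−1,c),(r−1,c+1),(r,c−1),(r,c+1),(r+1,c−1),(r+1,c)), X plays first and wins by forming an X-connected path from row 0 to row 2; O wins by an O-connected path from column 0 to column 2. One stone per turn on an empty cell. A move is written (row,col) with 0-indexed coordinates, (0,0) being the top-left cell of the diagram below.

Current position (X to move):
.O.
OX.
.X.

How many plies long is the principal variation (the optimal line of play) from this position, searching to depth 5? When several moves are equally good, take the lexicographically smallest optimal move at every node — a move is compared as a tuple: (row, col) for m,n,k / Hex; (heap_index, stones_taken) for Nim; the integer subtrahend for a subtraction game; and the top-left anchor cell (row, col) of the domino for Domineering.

PV length from [.O./OX./.X.]: 1 ply

[.O./OX./.X.] X move#1: (0,0):-1/XO./OX./.X., (0,2):+1/.OX/OX./.X.*, (1,2):-1/.O./OXX/.X., (2,0):-1/.O./OX./XX., (2,2):-1/.O./OX./.XX
[.OX/OX./.X.] end (terminal -1, O#2); searched .O./OX./.X. to 5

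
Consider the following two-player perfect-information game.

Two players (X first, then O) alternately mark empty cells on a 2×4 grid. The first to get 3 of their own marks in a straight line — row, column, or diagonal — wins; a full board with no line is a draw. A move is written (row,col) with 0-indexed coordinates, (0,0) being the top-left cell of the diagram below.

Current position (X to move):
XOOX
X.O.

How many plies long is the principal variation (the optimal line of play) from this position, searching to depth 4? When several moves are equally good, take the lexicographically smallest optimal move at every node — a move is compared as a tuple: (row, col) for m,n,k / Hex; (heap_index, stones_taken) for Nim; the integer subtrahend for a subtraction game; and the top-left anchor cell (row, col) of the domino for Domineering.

PV length from [XOOX/X.O.]: 2 plies

ply 1, X at XOOX/X.O. | (1,1)=+0→XOOX/XXO.*; (1,3)=+0→XOOX/X.OX
ply 2, O at XOOX/XXO. | (1,3)=+0→XOOX/XXOO*
ply 3: XOOX/XXOO is terminal +0 (X); from XOOX/X.O. depth 4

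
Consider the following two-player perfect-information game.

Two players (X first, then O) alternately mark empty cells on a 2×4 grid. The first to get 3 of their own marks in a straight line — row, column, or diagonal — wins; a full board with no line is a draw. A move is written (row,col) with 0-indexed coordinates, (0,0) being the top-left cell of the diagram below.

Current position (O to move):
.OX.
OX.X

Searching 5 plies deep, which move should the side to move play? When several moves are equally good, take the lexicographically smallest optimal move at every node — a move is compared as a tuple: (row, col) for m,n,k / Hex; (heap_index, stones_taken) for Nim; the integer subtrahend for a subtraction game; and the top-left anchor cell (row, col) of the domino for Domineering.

O's best at [.OX./OX.X]: (1,2)

ply 1, O at .OX./OX.X | (0,0)=-1→OOX./OX.X; (0,3)=-1→.OXO/OX.X; (1,2)=+0→.OX./OXOX*
ply 2, X at .OX./OXOX | (0,0)=+0→XOX./OXOX*; (0,3)=+0→.OXX/OXOX
ply 3, O at XOX./OXOX | (0,3)=+0→XOXO/OXOX*
ply 4: XOXO/OXOX is terminal +0 (X); from .OX./OX.X depth 5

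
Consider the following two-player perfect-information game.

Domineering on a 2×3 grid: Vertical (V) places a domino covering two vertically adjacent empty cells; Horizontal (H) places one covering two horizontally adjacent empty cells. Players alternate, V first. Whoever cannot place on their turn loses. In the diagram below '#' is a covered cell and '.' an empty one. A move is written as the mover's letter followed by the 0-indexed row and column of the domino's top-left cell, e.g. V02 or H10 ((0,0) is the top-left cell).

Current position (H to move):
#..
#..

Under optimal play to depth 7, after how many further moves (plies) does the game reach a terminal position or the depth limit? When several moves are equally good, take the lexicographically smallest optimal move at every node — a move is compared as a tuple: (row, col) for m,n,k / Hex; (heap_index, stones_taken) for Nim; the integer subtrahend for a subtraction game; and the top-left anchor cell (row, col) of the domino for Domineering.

PV length from [#../#..]: 1 ply

ply 1, H at #../#.. | H01=+1→###/#..*; H11=+1→#../###
ply 2: ###/#.. is terminal -1 (V); from #../#.. depth 7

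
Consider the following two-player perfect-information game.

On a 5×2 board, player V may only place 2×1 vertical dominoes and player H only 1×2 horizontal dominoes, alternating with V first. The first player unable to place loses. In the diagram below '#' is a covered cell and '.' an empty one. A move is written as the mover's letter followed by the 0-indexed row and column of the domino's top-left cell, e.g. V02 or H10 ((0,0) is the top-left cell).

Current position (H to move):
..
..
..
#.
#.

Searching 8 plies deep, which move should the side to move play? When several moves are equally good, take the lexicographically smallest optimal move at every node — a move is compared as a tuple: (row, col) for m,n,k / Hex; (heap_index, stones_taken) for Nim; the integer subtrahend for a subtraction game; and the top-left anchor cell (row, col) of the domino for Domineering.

[../../../#./#.] H move#1: H00:-1/##/../../#./#., H10:+1/../##/../#./#.*, H20:-1/../../##/#./#.
[../##/../#./#.] V move#2: V21:-1/../##/.#/##/#.*, V31:-1/../##/../##/##
[../##/.#/##/#.] H move#3: H00:+1/##/##/.#/##/#.*
[##/##/.#/##/#.] end (terminal -1, V#4); searched ../../../#./#. to 8

H's best at [../../../#./#.]: H10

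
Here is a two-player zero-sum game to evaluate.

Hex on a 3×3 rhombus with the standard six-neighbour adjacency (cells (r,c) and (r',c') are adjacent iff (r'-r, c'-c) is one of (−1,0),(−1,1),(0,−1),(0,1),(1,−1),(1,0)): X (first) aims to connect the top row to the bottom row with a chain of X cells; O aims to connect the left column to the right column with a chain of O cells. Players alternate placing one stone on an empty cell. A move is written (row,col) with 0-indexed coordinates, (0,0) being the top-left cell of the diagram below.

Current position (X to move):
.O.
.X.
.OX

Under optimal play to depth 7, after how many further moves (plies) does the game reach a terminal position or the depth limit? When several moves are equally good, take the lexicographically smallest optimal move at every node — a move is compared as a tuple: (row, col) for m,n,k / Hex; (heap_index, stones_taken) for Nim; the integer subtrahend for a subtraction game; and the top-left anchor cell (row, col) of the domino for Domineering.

PV length from [.O./.X./.OX]: 5 plies

ply 1, X at .O./.X./.OX | (0,0)=+1→XO./.X./.OX*; (0,2)=+1→.OX/.X./.OX; (1,0)=+1→.O./XX./.OX; (1,2)=-1→.O./.XX/.OX; (2,0)=-1→.O./.X./XOX
ply 2, O at XO./.X./.OX | (0,2)=-1→XOO/.X./.OX*; (1,0)=-1→XO./OX./.OX; (1,2)=-1→XO./.XO/.OX; (2,0)=-1→XO./.X./OOX
ply 3, X at XOO/.X./.OX | (1,0)=+1→XOO/XX./.OX*; (1,2)=-1→XOO/.XX/.OX; (2,0)=-1→XOO/.X./XOX
ply 4, O at XOO/XX./.OX | (1,2)=-1→XOO/XXO/.OX*; (2,0)=-1→XOO/XX./OOX
ply 5, X at XOO/XXO/.OX | (2,0)=+1→XOO/XXO/XOX*
ply 6: XOO/XXO/XOX is terminal -1 (O); from .O./.X./.OX depth 7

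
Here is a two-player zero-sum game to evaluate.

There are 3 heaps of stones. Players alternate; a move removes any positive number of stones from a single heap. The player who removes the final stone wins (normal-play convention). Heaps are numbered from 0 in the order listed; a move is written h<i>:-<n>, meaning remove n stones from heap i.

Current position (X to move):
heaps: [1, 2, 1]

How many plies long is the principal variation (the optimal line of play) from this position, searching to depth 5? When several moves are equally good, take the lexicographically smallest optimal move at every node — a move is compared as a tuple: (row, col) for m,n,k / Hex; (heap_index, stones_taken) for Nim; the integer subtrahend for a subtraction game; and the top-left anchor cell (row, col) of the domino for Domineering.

[(1,2,1)] X move#1: h0:-1:-1/(0,2,1), h1:-1:-1/(1,1,1), h1:-2:+1/(1,0,1)*, h2:-1:-1/(1,2,0)
[(1,0,1)] O move#2: h0:-1:-1/(0,0,1)*, h2:-1:-1/(1,0,0)
[(0,0,1)] X move#3: h2:-1:+1/(0,0,0)*
[(0,0,0)] end (terminal -1, O#4); searched (1,2,1) to 5

PV length from [(1,2,1)]: 3 plies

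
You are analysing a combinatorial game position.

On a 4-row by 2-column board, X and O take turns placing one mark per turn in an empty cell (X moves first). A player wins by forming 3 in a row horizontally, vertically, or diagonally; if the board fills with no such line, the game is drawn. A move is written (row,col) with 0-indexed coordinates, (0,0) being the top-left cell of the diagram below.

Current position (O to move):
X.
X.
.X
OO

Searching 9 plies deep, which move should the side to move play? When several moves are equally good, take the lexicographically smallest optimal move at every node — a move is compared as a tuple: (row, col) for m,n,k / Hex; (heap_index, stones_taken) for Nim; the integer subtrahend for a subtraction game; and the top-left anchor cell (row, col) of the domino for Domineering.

O's best at [X./X./.X/OO]: (2,0)

p1 O@[X./X./.X/OO]: (0,1)[XO/X./.X/OO]-1 (1,1)[X./XO/.X/OO]-1 (2,0)[X./X./OX/OO]+0*
p2 X@[X./X./OX/OO]: (0,1)[XX/X./OX/OO]+0* (1,1)[X./XX/OX/OO]+0
p3 O@[XX/X./OX/OO]: (1,1)[XX/XO/OX/OO]+0*
p4 X@[XX/XO/OX/OO] terminal +0; root [X./X./.X/OO] d9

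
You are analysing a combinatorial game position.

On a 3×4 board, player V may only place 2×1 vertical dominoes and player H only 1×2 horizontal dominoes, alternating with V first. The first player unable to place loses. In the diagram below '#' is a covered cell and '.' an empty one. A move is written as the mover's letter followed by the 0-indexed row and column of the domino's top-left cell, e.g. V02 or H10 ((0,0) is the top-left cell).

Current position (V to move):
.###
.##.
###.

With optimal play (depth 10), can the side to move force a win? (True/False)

V winning at [.###/.##./###.]: True

ply 1, V at .###/.##./###. | V00=+1→####/###./###.*; V13=+1→.###/.###/####
ply 2: ####/###./###. is terminal -1 (H); from .###/.##./###. depth 10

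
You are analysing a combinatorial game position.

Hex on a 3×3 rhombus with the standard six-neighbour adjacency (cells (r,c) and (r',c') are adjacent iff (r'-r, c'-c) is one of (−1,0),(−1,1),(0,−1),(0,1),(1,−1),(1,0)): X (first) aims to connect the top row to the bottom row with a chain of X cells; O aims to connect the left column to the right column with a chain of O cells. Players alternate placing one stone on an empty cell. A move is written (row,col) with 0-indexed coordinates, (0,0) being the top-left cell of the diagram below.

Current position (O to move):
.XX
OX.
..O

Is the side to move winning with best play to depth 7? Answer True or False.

O winning at [.XX/OX./..O]: False

p1 O@[.XX/OX./..O]: (0,0)[OXX/OX./..O]-1* (1,2)[.XX/OXO/..O]-1 (2,0)[.XX/OX./O.O]-1 (2,1)[.XX/OX./.OO]-1
p2 X@[OXX/OX./..O]: (1,2)[OXX/OXX/..O]+1* (2,0)[OXX/OX./X.O]+1 (2,1)[OXX/OX./.XO]+1
p3 O@[OXX/OXX/..O]: (2,0)[OXX/OXX/O.O]-1* (2,1)[OXX/OXX/.OO]-1
p4 X@[OXX/OXX/O.O]: (2,1)[OXX/OXX/OXO]+1*
p5 O@[OXX/OXX/OXO] terminal -1; root [.XX/OX./..O] d7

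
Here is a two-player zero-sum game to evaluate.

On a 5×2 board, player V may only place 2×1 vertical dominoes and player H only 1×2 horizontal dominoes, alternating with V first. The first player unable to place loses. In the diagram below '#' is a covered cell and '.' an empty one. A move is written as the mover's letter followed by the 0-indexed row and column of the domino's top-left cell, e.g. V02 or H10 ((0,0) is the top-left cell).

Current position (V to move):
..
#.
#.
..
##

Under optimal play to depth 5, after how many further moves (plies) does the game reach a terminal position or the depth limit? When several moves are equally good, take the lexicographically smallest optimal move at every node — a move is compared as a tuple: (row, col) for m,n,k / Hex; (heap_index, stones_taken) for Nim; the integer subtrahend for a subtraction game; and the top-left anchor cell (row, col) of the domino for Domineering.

PV length from [../#./#./../##]: 2 plies

ply 1, V at ../#./#./../## | V01=-1→.#/##/#./../##*; V11=-1→../##/##/../##; V21=-1→../#./##/.#/##
ply 2, H at .#/##/#./../## | H30=+1→.#/##/#./##/##*
ply 3: .#/##/#./##/## is terminal -1 (V); from ../#./#./../## depth 5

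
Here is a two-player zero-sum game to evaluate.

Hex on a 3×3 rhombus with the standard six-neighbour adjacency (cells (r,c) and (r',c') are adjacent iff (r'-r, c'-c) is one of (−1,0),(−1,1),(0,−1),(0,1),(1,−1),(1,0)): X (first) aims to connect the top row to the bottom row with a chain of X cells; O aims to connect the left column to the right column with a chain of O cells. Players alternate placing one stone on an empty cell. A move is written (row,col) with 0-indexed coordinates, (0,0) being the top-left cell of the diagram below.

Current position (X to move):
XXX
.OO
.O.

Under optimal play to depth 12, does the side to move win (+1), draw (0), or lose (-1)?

value(XXX/.OO/.O., X) = -1

ply 1, X at XXX/.OO/.O. | (1,0)=-1→XXX/XOO/.O.*; (2,0)=-1→XXX/.OO/XO.; (2,2)=-1→XXX/.OO/.OX
ply 2, O at XXX/XOO/.O. | (2,0)=+1→XXX/XOO/OO.*; (2,2)=-1→XXX/XOO/.OO
ply 3: XXX/XOO/OO. is terminal -1 (X); from XXX/.OO/.O. depth 12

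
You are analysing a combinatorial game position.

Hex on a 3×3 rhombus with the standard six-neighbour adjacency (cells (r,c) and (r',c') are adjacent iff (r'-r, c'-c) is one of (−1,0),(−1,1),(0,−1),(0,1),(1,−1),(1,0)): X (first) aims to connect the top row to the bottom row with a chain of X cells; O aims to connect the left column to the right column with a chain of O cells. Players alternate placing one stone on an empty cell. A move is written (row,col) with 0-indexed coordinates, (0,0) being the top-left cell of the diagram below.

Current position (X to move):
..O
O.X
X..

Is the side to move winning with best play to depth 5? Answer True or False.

[..O/O.X/X..] X move#1: (0,0):-1/X.O/O.X/X..*, (0,1):-1/.XO/O.X/X.., (1,1):-1/..O/OXX/X.., (2,1):-1/..O/O.X/XX., (2,2):-1/..O/O.X/X.X
[X.O/O.X/X..] O move#2: (0,1):+1/XOO/O.X/X..*, (1,1):+1/X.O/OOX/X.., (2,1):+1/X.O/O.X/XO., (2,2):+1/X.O/O.X/X.O
[XOO/O.X/X..] end (terminal -1, X#3); searched ..O/O.X/X.. to 5

X winning at [..O/O.X/X..]: False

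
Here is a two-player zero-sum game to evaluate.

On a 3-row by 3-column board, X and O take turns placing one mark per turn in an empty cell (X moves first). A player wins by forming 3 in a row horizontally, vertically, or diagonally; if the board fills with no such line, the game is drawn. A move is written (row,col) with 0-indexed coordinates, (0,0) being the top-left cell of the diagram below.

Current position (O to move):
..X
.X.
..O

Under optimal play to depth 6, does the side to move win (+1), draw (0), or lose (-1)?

value(..X/.X./..O, O) = 0

p1 O@[..X/.X./..O]: (0,0)[O.X/.X./..O]-1 (0,1)[.OX/.X./..O]-1 (1,0)[..X/OX./..O]-1 (1,2)[..X/.XO/..O]-1 (2,0)[..X/.X./O.O]+0* (2,1)[..X/.X./.OO]-1
p2 X@[..X/.X./O.O]: (0,0)[X.X/.X./O.O]-1 (0,1)[.XX/.X./O.O]-1 (1,0)[..X/XX./O.O]-1 (1,2)[..X/.XX/O.O]-1 (2,1)[..X/.X./OXO]+0*
p3 O@[..X/.X./OXO]: (0,0)[O.X/.X./OXO]-1 (0,1)[.OX/.X./OXO]+0* (1,0)[..X/OX./OXO]-1 (1,2)[..X/.XO/OXO]-1
p4 X@[.OX/.X./OXO]: (0,0)[XOX/.X./OXO]+0* (1,0)[.OX/XX./OXO]+0 (1,2)[.OX/.XX/OXO]+0
p5 O@[XOX/.X./OXO]: (1,0)[XOX/OX./OXO]+0* (1,2)[XOX/.XO/OXO]+0
p6 X@[XOX/OX./OXO]: (1,2)[XOX/OXX/OXO]+0*
p7 O@[XOX/OXX/OXO] terminal +0; root [..X/.X./..O] d6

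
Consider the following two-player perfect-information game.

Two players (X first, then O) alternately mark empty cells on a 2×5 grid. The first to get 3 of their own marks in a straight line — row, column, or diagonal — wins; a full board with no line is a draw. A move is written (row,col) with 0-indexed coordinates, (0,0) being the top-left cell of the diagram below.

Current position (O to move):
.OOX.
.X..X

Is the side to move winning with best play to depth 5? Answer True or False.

[.OOX./.X..X] O move#1: (0,0):+1/OOOX./.X..X*, (0,4):+0/.OOXO/.X..X, (1,0):+0/.OOX./OX..X, (1,2):+0/.OOX./.XO.X, (1,3):+0/.OOX./.X.OX
[OOOX./.X..X] end (terminal -1, X#2); searched .OOX./.X..X to 5

O winning at [.OOX./.X..X]: True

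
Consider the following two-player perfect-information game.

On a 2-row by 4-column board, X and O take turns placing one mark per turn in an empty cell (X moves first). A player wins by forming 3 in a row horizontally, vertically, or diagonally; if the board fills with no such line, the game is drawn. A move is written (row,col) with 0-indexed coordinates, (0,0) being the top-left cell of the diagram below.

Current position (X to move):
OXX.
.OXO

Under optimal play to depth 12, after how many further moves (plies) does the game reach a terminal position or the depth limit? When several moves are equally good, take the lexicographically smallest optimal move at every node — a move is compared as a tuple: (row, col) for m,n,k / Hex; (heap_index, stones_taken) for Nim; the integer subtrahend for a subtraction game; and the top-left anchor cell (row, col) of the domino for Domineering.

[OXX./.OXO] X move#1: (0,3):+1/OXXX/.OXO*, (1,0):+0/OXX./XOXO
[OXXX/.OXO] end (terminal -1, O#2); searched OXX./.OXO to 12

PV length from [OXX./.OXO]: 1 ply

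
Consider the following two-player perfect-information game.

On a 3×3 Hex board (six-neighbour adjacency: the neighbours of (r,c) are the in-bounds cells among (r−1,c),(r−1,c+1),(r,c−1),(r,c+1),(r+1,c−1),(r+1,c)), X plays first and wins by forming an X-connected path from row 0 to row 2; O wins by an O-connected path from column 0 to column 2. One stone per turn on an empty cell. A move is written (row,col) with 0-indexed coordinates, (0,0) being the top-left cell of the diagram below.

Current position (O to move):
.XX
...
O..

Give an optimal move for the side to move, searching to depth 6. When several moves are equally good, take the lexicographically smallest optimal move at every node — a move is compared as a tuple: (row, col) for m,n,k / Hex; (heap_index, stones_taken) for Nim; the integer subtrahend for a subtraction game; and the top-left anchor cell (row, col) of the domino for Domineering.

p1 O@[.XX/.../O..]: (0,0)[OXX/.../O..]-1 (1,0)[.XX/O../O..]-1 (1,1)[.XX/.O./O..]-1 (1,2)[.XX/..O/O..]+1* (2,1)[.XX/.../OO.]+1 (2,2)[.XX/.../O.O]-1
p2 X@[.XX/..O/O..]: (0,0)[XXX/..O/O..]-1* (1,0)[.XX/X.O/O..]-1 (1,1)[.XX/.XO/O..]-1 (2,1)[.XX/..O/OX.]-1 (2,2)[.XX/..O/O.X]-1
p3 O@[XXX/..O/O..]: (1,0)[XXX/O.O/O..]+1* (1,1)[XXX/.OO/O..]+1 (2,1)[XXX/..O/OO.]+1 (2,2)[XXX/..O/O.O]+1
p4 X@[XXX/O.O/O..]: (1,1)[XXX/OXO/O..]-1* (2,1)[XXX/O.O/OX.]-1 (2,2)[XXX/O.O/O.X]-1
p5 O@[XXX/OXO/O..]: (2,1)[XXX/OXO/OO.]+1* (2,2)[XXX/OXO/O.O]-1
p6 X@[XXX/OXO/OO.] terminal -1; root [.XX/.../O..] d6

O's best at [.XX/.../O..]: (1,2)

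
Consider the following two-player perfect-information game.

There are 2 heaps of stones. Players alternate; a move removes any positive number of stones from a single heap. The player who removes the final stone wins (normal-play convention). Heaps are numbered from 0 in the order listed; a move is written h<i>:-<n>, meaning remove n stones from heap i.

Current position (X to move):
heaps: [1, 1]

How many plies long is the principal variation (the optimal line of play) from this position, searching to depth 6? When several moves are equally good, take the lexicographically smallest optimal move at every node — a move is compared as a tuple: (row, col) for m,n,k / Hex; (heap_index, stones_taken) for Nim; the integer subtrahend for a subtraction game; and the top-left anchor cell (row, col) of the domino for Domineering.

p1 X@[(1,1)]: h0:-1[(0,1)]-1* h1:-1[(1,0)]-1
p2 O@[(0,1)]: h1:-1[(0,0)]+1*
p3 X@[(0,0)] terminal -1; root [(1,1)] d6

PV length from [(1,1)]: 2 plies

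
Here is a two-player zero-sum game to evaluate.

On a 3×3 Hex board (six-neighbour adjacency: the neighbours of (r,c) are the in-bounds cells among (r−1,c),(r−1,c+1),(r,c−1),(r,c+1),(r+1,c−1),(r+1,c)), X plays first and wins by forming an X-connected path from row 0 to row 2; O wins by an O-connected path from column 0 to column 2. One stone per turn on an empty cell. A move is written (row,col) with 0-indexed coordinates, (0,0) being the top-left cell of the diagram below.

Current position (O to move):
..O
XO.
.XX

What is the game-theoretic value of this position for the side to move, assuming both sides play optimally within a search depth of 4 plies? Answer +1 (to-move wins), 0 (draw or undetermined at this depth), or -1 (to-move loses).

value(..O/XO./.XX, O) = +1

ply 1, O at ..O/XO./.XX | (0,0)=+1→O.O/XO./.XX*; (0,1)=+1→.OO/XO./.XX; (1,2)=-1→..O/XOO/.XX; (2,0)=+1→..O/XO./OXX
ply 2, X at O.O/XO./.XX | (0,1)=-1→OXO/XO./.XX*; (1,2)=-1→O.O/XOX/.XX; (2,0)=-1→O.O/XO./XXX
ply 3, O at OXO/XO./.XX | (1,2)=-1→OXO/XOO/.XX; (2,0)=+1→OXO/XO./OXX*
ply 4: OXO/XO./OXX is terminal -1 (X); from ..O/XO./.XX depth 4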